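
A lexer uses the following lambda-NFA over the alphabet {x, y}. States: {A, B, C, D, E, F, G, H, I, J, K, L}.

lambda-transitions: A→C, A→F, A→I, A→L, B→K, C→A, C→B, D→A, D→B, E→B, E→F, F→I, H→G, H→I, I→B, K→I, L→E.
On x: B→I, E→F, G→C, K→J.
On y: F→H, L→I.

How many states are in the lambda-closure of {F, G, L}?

7

Start with {F, G, L}.
From F via lambda: add I.
From L via lambda: add E.
From E via lambda: add B.
From B via lambda: add K.
lambda-closure = {B, E, F, G, I, K, L}, which has 7 states.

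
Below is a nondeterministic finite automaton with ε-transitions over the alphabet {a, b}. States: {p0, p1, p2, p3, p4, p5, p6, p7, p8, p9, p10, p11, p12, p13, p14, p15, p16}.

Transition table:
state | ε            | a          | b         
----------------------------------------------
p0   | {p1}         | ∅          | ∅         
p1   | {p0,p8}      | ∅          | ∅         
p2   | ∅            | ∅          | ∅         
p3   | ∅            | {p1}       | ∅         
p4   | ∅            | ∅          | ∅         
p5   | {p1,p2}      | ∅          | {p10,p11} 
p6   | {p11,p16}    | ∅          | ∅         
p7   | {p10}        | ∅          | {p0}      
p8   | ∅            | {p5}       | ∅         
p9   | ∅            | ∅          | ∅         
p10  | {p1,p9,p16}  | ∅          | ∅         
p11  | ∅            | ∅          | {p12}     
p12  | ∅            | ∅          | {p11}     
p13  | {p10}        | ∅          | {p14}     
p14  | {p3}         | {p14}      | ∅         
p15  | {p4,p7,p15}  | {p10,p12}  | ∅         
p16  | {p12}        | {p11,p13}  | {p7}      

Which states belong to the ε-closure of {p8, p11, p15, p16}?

{p0, p1, p4, p7, p8, p9, p10, p11, p12, p15, p16}

Start with {p8, p11, p15, p16}.
From p15 via ε: add p4, p7.
From p16 via ε: add p12.
From p7 via ε: add p10.
From p10 via ε: add p1, p9.
From p1 via ε: add p0.
No new states can be added; the closed set is {p0, p1, p4, p7, p8, p9, p10, p11, p12, p15, p16}.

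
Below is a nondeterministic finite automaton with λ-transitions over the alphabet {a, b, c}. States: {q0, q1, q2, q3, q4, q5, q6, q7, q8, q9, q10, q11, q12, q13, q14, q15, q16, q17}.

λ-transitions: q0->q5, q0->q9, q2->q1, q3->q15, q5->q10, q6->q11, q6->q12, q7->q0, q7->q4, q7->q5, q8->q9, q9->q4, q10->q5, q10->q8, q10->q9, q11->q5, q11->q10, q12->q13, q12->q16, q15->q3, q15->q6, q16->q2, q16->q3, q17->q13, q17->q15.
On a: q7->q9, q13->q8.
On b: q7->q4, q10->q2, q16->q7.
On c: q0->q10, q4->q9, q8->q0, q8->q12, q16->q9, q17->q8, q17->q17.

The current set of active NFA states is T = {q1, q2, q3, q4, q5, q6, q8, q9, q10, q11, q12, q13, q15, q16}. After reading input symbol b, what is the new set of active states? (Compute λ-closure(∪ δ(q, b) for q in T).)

{q0, q1, q2, q4, q5, q7, q8, q9, q10}

q10 on b → {q2}.
q16 on b → {q7}.
No b-transition from q1, q2, q3, q4, q5, q6, q8, q9, q11, q12, q13, q15.
Union after reading b: {q2, q7}.
Now take the λ-closure:
From q2 via λ: add q1.
From q7 via λ: add q0, q4, q5.
From q0 via λ: add q9.
From q5 via λ: add q10.
From q10 via λ: add q8.
No new states can be added; the closed set is {q0, q1, q2, q4, q5, q7, q8, q9, q10}.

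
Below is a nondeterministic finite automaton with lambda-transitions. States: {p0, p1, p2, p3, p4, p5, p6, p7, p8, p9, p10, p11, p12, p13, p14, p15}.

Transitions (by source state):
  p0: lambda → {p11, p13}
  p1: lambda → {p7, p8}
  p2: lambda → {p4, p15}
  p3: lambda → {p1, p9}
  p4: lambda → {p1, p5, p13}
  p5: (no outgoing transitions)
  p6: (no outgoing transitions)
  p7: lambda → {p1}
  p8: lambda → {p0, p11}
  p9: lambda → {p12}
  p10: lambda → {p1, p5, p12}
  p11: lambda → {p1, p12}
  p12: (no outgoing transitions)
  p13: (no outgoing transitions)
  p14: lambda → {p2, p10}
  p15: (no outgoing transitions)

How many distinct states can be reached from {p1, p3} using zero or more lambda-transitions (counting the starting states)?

9

Start with {p1, p3}.
From p1 via lambda: add p7, p8.
From p3 via lambda: add p9.
From p8 via lambda: add p0, p11.
From p9 via lambda: add p12.
From p0 via lambda: add p13.
lambda-closure = {p0, p1, p3, p7, p8, p9, p11, p12, p13}, which has 9 states.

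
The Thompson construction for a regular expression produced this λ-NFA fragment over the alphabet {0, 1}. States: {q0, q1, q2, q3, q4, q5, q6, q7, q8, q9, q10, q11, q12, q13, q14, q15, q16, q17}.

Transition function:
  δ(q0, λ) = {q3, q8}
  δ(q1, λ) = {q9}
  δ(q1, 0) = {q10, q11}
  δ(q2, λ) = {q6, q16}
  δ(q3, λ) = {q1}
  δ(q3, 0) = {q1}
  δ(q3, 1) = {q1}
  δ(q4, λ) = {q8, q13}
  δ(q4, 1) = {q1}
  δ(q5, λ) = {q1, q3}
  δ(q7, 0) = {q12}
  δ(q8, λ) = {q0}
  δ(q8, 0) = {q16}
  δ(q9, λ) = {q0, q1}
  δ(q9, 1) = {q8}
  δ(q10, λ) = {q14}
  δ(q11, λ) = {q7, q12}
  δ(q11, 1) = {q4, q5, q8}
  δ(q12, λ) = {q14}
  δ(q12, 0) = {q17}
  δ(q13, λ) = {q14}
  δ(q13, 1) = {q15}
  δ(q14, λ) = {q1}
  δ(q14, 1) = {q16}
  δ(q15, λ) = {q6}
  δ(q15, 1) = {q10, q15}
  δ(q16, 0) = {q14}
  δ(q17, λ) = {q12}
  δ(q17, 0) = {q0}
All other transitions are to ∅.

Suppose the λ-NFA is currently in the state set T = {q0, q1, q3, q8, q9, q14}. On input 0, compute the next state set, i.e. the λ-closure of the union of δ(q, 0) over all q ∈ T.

{q0, q1, q3, q7, q8, q9, q10, q11, q12, q14, q16}

q1 on 0 → {q10, q11}.
q3 on 0 → {q1}.
q8 on 0 → {q16}.
No 0-transition from q0, q9, q14.
Union after reading 0: {q1, q10, q11, q16}.
Now take the λ-closure:
From q1 via λ: add q9.
From q10 via λ: add q14.
From q11 via λ: add q7, q12.
From q9 via λ: add q0.
From q0 via λ: add q3, q8.
No new states can be added; the closed set is {q0, q1, q3, q7, q8, q9, q10, q11, q12, q14, q16}.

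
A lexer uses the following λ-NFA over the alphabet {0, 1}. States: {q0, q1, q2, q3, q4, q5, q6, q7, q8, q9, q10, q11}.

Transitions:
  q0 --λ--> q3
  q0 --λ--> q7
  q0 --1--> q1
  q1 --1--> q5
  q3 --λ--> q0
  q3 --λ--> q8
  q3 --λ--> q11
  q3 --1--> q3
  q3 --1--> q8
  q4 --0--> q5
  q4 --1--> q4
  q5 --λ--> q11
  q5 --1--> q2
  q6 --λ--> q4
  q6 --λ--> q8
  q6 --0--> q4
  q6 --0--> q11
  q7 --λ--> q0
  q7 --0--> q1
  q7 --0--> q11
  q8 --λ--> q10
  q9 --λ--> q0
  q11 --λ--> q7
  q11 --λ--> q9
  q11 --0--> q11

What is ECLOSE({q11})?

Start with {q11}.
From q11 via λ: add q7, q9.
From q7 via λ: add q0.
From q0 via λ: add q3.
From q3 via λ: add q8.
From q8 via λ: add q10.
No new states can be added; the closed set is {q0, q3, q7, q8, q9, q10, q11}.

{q0, q3, q7, q8, q9, q10, q11}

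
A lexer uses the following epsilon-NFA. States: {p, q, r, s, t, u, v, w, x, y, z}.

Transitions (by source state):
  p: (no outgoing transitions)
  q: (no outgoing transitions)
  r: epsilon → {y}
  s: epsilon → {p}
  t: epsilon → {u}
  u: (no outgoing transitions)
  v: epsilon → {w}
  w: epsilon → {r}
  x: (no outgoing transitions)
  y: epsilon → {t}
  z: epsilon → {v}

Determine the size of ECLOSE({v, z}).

7

Start with {v, z}.
From v via epsilon: add w.
From w via epsilon: add r.
From r via epsilon: add y.
From y via epsilon: add t.
From t via epsilon: add u.
epsilon-closure = {r, t, u, v, w, y, z}, which has 7 states.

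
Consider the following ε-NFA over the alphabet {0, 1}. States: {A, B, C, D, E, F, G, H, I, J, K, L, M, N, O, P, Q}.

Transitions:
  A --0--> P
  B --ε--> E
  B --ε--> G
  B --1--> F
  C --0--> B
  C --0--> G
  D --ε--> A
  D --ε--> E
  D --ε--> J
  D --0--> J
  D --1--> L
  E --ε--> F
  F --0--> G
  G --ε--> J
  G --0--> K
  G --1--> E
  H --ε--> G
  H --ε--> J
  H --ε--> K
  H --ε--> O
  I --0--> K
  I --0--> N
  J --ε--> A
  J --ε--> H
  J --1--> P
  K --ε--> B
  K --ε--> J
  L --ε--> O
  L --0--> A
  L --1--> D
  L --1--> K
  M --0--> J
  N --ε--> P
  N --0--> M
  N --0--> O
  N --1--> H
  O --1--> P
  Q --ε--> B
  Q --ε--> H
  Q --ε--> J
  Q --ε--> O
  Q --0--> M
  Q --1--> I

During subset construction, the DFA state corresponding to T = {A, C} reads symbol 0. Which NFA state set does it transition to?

A on 0 → {P}.
C on 0 → {B, G}.
Union after reading 0: {B, G, P}.
Now take the ε-closure:
From B via ε: add E.
From G via ε: add J.
From E via ε: add F.
From J via ε: add A, H.
From H via ε: add K, O.
No new states can be added; the closed set is {A, B, E, F, G, H, J, K, O, P}.

{A, B, E, F, G, H, J, K, O, P}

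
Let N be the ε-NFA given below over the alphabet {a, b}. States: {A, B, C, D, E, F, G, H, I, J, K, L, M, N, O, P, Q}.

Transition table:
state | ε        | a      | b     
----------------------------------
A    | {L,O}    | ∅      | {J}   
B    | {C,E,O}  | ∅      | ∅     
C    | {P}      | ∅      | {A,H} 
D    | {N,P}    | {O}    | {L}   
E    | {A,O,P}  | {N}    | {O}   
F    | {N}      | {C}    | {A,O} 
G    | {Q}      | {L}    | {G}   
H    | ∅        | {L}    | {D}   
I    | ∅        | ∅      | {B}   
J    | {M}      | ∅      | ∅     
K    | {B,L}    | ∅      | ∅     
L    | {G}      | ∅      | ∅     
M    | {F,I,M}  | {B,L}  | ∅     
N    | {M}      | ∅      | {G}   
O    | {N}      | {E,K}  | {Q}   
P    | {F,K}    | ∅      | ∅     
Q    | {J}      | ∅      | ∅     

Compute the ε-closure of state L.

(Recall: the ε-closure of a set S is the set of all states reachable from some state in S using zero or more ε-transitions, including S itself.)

Start with {L}.
From L via ε: add G.
From G via ε: add Q.
From Q via ε: add J.
From J via ε: add M.
From M via ε: add F, I.
From F via ε: add N.
No new states can be added; the closed set is {F, G, I, J, L, M, N, Q}.

{F, G, I, J, L, M, N, Q}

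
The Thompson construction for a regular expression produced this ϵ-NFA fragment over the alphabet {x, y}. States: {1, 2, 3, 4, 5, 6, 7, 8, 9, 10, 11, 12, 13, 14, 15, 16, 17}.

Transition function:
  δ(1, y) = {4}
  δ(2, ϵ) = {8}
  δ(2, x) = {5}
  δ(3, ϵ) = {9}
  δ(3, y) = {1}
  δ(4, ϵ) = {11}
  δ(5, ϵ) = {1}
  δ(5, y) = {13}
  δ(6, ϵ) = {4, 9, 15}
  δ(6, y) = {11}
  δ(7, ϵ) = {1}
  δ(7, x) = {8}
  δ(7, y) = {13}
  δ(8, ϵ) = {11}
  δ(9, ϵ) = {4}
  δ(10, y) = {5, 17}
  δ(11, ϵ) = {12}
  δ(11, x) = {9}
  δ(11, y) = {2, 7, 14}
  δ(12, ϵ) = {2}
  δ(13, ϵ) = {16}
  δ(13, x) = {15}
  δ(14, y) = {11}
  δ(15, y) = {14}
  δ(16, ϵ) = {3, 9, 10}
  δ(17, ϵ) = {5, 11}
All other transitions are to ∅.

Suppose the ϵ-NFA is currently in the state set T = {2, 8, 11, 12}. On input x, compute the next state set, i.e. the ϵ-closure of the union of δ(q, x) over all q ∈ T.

2 on x → {5}.
11 on x → {9}.
No x-transition from 8, 12.
Union after reading x: {5, 9}.
Now take the ϵ-closure:
From 5 via ϵ: add 1.
From 9 via ϵ: add 4.
From 4 via ϵ: add 11.
From 11 via ϵ: add 12.
From 12 via ϵ: add 2.
From 2 via ϵ: add 8.
No new states can be added; the closed set is {1, 2, 4, 5, 8, 9, 11, 12}.

{1, 2, 4, 5, 8, 9, 11, 12}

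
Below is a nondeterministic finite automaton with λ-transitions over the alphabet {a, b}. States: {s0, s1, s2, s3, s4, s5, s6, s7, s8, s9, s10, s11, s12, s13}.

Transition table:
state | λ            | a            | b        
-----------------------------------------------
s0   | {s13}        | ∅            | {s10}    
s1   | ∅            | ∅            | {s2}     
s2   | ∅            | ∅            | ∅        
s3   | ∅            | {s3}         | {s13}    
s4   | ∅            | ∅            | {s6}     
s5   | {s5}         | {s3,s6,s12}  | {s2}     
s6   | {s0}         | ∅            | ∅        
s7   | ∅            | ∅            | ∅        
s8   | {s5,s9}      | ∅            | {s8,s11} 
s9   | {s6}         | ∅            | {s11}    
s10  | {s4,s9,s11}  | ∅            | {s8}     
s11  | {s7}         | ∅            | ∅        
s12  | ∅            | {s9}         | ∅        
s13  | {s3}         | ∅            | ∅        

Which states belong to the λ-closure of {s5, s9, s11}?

{s0, s3, s5, s6, s7, s9, s11, s13}

Start with {s5, s9, s11}.
From s9 via λ: add s6.
From s11 via λ: add s7.
From s6 via λ: add s0.
From s0 via λ: add s13.
From s13 via λ: add s3.
No new states can be added; the closed set is {s0, s3, s5, s6, s7, s9, s11, s13}.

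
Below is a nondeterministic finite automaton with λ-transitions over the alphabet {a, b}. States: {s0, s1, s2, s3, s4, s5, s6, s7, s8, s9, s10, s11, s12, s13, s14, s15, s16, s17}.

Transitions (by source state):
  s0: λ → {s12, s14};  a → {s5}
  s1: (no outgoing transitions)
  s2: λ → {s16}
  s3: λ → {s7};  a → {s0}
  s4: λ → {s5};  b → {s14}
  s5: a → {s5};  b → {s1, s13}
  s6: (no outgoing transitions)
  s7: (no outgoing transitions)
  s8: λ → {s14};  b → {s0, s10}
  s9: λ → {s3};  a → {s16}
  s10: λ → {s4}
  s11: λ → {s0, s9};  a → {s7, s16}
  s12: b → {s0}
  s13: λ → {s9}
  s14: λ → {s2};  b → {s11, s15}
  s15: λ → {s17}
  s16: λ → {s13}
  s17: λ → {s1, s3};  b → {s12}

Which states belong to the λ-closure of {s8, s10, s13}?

Start with {s8, s10, s13}.
From s8 via λ: add s14.
From s10 via λ: add s4.
From s13 via λ: add s9.
From s4 via λ: add s5.
From s9 via λ: add s3.
From s14 via λ: add s2.
From s2 via λ: add s16.
From s3 via λ: add s7.
No new states can be added; the closed set is {s2, s3, s4, s5, s7, s8, s9, s10, s13, s14, s16}.

{s2, s3, s4, s5, s7, s8, s9, s10, s13, s14, s16}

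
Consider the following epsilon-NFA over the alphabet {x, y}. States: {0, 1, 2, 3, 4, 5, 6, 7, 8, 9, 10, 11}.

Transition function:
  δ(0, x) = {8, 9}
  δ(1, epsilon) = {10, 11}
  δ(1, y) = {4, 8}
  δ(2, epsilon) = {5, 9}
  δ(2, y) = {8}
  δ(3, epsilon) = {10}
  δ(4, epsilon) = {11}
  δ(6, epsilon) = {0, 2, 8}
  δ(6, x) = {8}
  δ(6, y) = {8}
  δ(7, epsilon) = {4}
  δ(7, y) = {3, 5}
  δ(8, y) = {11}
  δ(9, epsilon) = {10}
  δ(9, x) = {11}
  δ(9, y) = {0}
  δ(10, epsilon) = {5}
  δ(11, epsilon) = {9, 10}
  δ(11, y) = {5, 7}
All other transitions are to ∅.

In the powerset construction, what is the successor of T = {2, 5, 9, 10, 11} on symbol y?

2 on y → {8}.
9 on y → {0}.
11 on y → {5, 7}.
No y-transition from 5, 10.
Union after reading y: {0, 5, 7, 8}.
Now take the epsilon-closure:
From 7 via epsilon: add 4.
From 4 via epsilon: add 11.
From 11 via epsilon: add 9, 10.
No new states can be added; the closed set is {0, 4, 5, 7, 8, 9, 10, 11}.

{0, 4, 5, 7, 8, 9, 10, 11}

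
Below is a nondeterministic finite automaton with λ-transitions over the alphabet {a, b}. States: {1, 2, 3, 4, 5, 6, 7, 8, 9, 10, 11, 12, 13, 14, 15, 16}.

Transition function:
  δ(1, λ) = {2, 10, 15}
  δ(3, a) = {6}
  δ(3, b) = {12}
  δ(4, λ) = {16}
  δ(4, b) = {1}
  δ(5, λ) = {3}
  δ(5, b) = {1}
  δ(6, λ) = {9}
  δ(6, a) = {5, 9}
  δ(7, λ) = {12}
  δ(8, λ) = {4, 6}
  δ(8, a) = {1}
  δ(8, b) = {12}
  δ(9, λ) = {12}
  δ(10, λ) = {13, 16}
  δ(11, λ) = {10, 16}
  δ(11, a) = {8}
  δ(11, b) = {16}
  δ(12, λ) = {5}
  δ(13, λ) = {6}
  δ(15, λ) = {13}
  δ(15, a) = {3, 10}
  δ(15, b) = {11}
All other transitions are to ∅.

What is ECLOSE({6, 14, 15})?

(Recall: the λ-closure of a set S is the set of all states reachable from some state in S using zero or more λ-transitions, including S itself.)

{3, 5, 6, 9, 12, 13, 14, 15}

Start with {6, 14, 15}.
From 6 via λ: add 9.
From 15 via λ: add 13.
From 9 via λ: add 12.
From 12 via λ: add 5.
From 5 via λ: add 3.
No new states can be added; the closed set is {3, 5, 6, 9, 12, 13, 14, 15}.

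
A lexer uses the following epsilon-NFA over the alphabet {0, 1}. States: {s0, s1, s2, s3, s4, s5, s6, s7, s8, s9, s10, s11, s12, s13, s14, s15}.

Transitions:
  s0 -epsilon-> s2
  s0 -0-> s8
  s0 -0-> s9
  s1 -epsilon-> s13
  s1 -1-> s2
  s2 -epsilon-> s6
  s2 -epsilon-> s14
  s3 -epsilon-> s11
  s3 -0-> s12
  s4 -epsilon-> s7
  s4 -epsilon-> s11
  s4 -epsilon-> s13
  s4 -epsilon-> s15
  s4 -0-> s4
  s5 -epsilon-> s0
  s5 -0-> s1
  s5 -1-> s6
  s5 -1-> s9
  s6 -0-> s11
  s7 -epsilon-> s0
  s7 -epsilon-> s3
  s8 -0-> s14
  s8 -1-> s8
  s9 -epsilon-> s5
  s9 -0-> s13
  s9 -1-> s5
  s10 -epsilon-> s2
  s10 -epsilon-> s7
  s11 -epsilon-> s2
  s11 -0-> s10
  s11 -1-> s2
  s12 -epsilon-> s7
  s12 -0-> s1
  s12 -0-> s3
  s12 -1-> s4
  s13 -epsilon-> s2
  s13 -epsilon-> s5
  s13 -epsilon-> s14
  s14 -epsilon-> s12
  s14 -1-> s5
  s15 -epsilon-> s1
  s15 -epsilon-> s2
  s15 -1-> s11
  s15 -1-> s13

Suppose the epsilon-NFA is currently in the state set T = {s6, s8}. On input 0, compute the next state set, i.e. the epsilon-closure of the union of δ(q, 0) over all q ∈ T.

{s0, s2, s3, s6, s7, s11, s12, s14}

s6 on 0 → {s11}.
s8 on 0 → {s14}.
Union after reading 0: {s11, s14}.
Now take the epsilon-closure:
From s11 via epsilon: add s2.
From s14 via epsilon: add s12.
From s2 via epsilon: add s6.
From s12 via epsilon: add s7.
From s7 via epsilon: add s0, s3.
No new states can be added; the closed set is {s0, s2, s3, s6, s7, s11, s12, s14}.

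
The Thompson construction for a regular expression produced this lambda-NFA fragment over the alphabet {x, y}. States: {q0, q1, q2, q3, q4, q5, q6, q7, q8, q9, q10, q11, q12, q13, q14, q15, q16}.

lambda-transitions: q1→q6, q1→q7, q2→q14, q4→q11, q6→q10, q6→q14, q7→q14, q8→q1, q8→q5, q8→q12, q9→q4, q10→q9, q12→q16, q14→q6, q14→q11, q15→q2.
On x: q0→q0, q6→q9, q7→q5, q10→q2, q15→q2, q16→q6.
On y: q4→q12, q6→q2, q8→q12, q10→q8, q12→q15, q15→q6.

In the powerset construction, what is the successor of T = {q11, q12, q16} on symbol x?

{q4, q6, q9, q10, q11, q14}

q16 on x → {q6}.
No x-transition from q11, q12.
Union after reading x: {q6}.
Now take the lambda-closure:
From q6 via lambda: add q10, q14.
From q10 via lambda: add q9.
From q14 via lambda: add q11.
From q9 via lambda: add q4.
No new states can be added; the closed set is {q4, q6, q9, q10, q11, q14}.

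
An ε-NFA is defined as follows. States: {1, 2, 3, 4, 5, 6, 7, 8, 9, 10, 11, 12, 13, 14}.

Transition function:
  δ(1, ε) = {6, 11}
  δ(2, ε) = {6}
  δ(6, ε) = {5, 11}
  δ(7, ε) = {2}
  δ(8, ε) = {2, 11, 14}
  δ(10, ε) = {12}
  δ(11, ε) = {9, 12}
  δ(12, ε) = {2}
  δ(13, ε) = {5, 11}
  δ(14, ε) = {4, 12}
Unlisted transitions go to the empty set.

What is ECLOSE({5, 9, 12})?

Start with {5, 9, 12}.
From 12 via ε: add 2.
From 2 via ε: add 6.
From 6 via ε: add 11.
No new states can be added; the closed set is {2, 5, 6, 9, 11, 12}.

{2, 5, 6, 9, 11, 12}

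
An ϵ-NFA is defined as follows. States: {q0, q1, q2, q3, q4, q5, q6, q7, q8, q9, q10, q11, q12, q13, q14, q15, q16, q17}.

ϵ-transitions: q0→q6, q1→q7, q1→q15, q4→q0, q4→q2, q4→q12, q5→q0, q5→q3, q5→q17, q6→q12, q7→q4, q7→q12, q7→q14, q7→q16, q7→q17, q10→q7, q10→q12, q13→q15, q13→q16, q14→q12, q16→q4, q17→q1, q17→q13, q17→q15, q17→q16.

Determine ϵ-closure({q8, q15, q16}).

{q0, q2, q4, q6, q8, q12, q15, q16}

Start with {q8, q15, q16}.
From q16 via ϵ: add q4.
From q4 via ϵ: add q0, q2, q12.
From q0 via ϵ: add q6.
No new states can be added; the closed set is {q0, q2, q4, q6, q8, q12, q15, q16}.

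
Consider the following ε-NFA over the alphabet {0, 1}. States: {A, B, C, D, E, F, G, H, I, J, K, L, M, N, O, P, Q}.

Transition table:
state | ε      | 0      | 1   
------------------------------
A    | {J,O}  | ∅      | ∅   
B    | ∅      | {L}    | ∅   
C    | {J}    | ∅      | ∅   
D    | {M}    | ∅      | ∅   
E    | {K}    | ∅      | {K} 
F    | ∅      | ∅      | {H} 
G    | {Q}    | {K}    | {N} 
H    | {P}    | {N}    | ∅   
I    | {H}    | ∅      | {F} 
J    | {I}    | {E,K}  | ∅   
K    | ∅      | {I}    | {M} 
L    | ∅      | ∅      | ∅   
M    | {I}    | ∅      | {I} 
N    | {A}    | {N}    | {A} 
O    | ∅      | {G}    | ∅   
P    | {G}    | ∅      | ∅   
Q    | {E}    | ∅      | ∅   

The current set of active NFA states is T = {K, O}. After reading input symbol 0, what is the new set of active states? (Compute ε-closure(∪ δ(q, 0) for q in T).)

{E, G, H, I, K, P, Q}

K on 0 → {I}.
O on 0 → {G}.
Union after reading 0: {G, I}.
Now take the ε-closure:
From G via ε: add Q.
From I via ε: add H.
From H via ε: add P.
From Q via ε: add E.
From E via ε: add K.
No new states can be added; the closed set is {E, G, H, I, K, P, Q}.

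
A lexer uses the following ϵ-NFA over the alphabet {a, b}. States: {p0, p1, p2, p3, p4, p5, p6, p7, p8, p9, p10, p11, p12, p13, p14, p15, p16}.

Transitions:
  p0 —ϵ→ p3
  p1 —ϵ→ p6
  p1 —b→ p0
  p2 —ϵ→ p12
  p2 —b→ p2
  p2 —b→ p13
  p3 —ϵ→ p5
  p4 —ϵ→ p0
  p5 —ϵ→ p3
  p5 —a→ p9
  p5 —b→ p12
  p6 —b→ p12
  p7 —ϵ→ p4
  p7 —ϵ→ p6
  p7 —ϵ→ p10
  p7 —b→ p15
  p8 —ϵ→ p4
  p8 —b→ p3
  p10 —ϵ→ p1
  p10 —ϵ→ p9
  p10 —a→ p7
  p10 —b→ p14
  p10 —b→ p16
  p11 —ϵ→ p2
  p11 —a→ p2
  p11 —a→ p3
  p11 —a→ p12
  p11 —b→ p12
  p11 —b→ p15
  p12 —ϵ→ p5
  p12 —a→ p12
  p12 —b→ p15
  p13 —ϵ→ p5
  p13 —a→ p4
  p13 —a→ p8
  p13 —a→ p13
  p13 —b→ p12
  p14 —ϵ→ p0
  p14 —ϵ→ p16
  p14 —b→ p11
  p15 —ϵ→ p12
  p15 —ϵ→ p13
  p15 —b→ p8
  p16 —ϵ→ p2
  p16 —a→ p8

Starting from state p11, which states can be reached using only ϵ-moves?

{p2, p3, p5, p11, p12}

Start with {p11}.
From p11 via ϵ: add p2.
From p2 via ϵ: add p12.
From p12 via ϵ: add p5.
From p5 via ϵ: add p3.
No new states can be added; the closed set is {p2, p3, p5, p11, p12}.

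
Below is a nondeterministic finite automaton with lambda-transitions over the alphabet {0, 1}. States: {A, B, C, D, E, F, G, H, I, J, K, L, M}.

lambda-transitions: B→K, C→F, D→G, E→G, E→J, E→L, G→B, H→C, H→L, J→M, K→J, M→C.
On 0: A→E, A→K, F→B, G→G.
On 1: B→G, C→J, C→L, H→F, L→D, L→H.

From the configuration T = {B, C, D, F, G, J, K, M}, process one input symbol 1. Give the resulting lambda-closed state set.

{B, C, F, G, J, K, L, M}

B on 1 → {G}.
C on 1 → {J, L}.
No 1-transition from D, F, G, J, K, M.
Union after reading 1: {G, J, L}.
Now take the lambda-closure:
From G via lambda: add B.
From J via lambda: add M.
From B via lambda: add K.
From M via lambda: add C.
From C via lambda: add F.
No new states can be added; the closed set is {B, C, F, G, J, K, L, M}.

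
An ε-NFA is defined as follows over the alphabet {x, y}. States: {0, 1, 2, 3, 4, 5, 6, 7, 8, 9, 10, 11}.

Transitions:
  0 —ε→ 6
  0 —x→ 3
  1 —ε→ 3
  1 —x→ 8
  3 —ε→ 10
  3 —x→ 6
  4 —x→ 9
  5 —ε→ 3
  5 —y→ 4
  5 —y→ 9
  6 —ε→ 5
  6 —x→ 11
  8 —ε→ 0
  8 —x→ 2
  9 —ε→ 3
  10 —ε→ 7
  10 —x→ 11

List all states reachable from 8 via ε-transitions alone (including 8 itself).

{0, 3, 5, 6, 7, 8, 10}

Start with {8}.
From 8 via ε: add 0.
From 0 via ε: add 6.
From 6 via ε: add 5.
From 5 via ε: add 3.
From 3 via ε: add 10.
From 10 via ε: add 7.
No new states can be added; the closed set is {0, 3, 5, 6, 7, 8, 10}.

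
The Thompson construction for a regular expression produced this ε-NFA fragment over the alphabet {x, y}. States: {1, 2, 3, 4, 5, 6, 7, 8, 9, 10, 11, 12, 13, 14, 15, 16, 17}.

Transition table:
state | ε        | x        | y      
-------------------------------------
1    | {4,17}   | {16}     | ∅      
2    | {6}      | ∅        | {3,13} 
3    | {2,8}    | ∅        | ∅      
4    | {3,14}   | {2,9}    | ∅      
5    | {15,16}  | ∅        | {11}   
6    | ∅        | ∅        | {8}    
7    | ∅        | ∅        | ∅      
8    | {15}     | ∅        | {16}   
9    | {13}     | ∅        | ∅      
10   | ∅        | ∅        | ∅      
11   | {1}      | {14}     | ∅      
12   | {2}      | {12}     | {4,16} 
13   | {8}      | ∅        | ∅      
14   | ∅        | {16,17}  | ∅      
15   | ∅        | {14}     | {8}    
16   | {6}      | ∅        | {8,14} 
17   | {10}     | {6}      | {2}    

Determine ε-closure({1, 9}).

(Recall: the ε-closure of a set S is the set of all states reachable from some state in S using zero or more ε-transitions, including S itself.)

{1, 2, 3, 4, 6, 8, 9, 10, 13, 14, 15, 17}

Start with {1, 9}.
From 1 via ε: add 4, 17.
From 9 via ε: add 13.
From 4 via ε: add 3, 14.
From 13 via ε: add 8.
From 17 via ε: add 10.
From 3 via ε: add 2.
From 8 via ε: add 15.
From 2 via ε: add 6.
No new states can be added; the closed set is {1, 2, 3, 4, 6, 8, 9, 10, 13, 14, 15, 17}.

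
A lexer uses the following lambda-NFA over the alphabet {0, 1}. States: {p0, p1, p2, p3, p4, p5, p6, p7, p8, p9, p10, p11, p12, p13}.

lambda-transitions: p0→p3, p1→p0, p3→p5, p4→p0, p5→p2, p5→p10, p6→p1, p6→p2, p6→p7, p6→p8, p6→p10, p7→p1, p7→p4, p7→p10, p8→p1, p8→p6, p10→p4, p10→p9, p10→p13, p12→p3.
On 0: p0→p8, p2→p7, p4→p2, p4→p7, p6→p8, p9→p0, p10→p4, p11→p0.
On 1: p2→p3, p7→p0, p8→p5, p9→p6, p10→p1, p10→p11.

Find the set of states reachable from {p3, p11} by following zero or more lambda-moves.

{p0, p2, p3, p4, p5, p9, p10, p11, p13}

Start with {p3, p11}.
From p3 via lambda: add p5.
From p5 via lambda: add p2, p10.
From p10 via lambda: add p4, p9, p13.
From p4 via lambda: add p0.
No new states can be added; the closed set is {p0, p2, p3, p4, p5, p9, p10, p11, p13}.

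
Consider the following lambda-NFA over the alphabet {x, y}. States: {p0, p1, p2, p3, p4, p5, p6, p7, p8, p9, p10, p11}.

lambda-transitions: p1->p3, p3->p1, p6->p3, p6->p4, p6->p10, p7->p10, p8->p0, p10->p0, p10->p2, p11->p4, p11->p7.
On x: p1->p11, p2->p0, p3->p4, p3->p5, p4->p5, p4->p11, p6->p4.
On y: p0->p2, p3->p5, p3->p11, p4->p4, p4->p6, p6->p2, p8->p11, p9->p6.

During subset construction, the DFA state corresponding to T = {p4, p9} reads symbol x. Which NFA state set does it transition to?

{p0, p2, p4, p5, p7, p10, p11}

p4 on x → {p5, p11}.
No x-transition from p9.
Union after reading x: {p5, p11}.
Now take the lambda-closure:
From p11 via lambda: add p4, p7.
From p7 via lambda: add p10.
From p10 via lambda: add p0, p2.
No new states can be added; the closed set is {p0, p2, p4, p5, p7, p10, p11}.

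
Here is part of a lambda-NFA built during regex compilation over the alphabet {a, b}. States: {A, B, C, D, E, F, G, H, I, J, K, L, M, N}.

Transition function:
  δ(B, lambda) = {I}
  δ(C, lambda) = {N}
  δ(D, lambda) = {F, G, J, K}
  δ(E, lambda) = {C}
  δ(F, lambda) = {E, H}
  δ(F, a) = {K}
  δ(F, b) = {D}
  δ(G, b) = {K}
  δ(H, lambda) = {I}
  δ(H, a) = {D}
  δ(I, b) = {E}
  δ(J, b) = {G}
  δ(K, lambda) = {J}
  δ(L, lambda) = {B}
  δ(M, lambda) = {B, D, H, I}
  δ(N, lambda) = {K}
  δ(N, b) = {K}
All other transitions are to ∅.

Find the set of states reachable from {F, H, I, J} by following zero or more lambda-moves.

{C, E, F, H, I, J, K, N}

Start with {F, H, I, J}.
From F via lambda: add E.
From E via lambda: add C.
From C via lambda: add N.
From N via lambda: add K.
No new states can be added; the closed set is {C, E, F, H, I, J, K, N}.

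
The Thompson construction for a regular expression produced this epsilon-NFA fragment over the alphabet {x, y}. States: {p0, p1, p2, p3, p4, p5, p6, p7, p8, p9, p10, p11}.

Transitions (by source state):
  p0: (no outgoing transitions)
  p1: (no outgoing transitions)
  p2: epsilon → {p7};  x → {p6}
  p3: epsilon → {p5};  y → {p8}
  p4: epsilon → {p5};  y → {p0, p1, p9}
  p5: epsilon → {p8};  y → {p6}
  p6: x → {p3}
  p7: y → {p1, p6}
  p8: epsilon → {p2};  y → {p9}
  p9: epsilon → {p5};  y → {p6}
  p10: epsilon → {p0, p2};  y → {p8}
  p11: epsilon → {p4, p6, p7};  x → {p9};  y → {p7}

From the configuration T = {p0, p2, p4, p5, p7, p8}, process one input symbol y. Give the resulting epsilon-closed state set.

{p0, p1, p2, p5, p6, p7, p8, p9}

p4 on y → {p0, p1, p9}.
p5 on y → {p6}.
p7 on y → {p1, p6}.
p8 on y → {p9}.
No y-transition from p0, p2.
Union after reading y: {p0, p1, p6, p9}.
Now take the epsilon-closure:
From p9 via epsilon: add p5.
From p5 via epsilon: add p8.
From p8 via epsilon: add p2.
From p2 via epsilon: add p7.
No new states can be added; the closed set is {p0, p1, p2, p5, p6, p7, p8, p9}.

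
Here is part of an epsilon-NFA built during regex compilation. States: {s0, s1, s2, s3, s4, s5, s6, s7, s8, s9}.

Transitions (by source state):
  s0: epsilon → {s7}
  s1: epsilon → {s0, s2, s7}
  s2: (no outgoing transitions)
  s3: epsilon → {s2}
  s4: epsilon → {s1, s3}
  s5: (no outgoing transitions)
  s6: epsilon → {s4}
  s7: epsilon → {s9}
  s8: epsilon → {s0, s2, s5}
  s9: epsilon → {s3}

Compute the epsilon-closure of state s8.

Start with {s8}.
From s8 via epsilon: add s0, s2, s5.
From s0 via epsilon: add s7.
From s7 via epsilon: add s9.
From s9 via epsilon: add s3.
No new states can be added; the closed set is {s0, s2, s3, s5, s7, s8, s9}.

{s0, s2, s3, s5, s7, s8, s9}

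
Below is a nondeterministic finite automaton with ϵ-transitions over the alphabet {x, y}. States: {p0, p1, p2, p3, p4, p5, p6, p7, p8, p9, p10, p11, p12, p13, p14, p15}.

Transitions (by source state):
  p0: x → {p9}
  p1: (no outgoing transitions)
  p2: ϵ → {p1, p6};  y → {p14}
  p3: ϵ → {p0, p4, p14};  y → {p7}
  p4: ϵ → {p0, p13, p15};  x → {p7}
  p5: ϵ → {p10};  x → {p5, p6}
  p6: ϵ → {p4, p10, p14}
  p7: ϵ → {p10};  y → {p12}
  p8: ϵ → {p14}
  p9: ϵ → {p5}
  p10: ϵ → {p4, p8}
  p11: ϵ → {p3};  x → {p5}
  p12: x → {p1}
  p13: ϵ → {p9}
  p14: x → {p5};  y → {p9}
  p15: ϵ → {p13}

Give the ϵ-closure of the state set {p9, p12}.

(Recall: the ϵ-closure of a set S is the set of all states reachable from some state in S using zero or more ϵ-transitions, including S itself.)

{p0, p4, p5, p8, p9, p10, p12, p13, p14, p15}

Start with {p9, p12}.
From p9 via ϵ: add p5.
From p5 via ϵ: add p10.
From p10 via ϵ: add p4, p8.
From p4 via ϵ: add p0, p13, p15.
From p8 via ϵ: add p14.
No new states can be added; the closed set is {p0, p4, p5, p8, p9, p10, p12, p13, p14, p15}.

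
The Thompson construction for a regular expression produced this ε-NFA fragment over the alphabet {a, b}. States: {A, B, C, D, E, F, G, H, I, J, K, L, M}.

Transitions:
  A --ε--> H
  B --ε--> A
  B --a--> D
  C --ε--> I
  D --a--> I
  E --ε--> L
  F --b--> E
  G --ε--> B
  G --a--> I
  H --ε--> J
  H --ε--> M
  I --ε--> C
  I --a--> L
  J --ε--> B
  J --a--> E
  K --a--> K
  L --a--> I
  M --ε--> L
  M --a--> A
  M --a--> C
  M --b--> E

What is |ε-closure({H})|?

6

Start with {H}.
From H via ε: add J, M.
From J via ε: add B.
From M via ε: add L.
From B via ε: add A.
ε-closure = {A, B, H, J, L, M}, which has 6 states.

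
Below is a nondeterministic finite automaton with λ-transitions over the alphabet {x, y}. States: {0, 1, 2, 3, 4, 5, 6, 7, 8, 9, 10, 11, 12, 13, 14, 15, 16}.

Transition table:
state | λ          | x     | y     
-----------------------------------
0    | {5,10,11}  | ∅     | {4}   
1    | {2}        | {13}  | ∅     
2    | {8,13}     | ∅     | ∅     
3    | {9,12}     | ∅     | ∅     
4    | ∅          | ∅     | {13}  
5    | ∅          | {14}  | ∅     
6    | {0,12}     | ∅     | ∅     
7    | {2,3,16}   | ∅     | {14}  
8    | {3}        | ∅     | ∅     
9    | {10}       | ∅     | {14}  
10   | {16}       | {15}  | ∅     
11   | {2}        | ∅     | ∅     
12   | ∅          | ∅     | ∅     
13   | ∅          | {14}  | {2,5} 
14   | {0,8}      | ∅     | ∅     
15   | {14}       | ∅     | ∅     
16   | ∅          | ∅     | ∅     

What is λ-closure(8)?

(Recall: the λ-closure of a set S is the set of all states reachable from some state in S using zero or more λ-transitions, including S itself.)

Start with {8}.
From 8 via λ: add 3.
From 3 via λ: add 9, 12.
From 9 via λ: add 10.
From 10 via λ: add 16.
No new states can be added; the closed set is {3, 8, 9, 10, 12, 16}.

{3, 8, 9, 10, 12, 16}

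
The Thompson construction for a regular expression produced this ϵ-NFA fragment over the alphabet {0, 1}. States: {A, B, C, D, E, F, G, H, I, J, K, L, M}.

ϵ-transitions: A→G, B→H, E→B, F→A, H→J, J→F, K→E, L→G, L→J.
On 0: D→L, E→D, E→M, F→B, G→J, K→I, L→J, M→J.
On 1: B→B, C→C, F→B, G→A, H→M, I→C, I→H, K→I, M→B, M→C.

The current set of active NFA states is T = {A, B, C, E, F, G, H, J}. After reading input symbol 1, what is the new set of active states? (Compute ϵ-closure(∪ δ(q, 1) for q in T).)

B on 1 → {B}.
C on 1 → {C}.
F on 1 → {B}.
G on 1 → {A}.
H on 1 → {M}.
No 1-transition from A, E, J.
Union after reading 1: {A, B, C, M}.
Now take the ϵ-closure:
From A via ϵ: add G.
From B via ϵ: add H.
From H via ϵ: add J.
From J via ϵ: add F.
No new states can be added; the closed set is {A, B, C, F, G, H, J, M}.

{A, B, C, F, G, H, J, M}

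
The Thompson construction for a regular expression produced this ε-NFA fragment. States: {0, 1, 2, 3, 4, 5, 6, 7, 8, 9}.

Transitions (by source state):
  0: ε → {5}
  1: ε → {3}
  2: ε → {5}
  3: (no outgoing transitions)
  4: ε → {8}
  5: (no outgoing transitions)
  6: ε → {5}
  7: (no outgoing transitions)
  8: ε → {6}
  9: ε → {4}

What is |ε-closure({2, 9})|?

Start with {2, 9}.
From 2 via ε: add 5.
From 9 via ε: add 4.
From 4 via ε: add 8.
From 8 via ε: add 6.
ε-closure = {2, 4, 5, 6, 8, 9}, which has 6 states.

6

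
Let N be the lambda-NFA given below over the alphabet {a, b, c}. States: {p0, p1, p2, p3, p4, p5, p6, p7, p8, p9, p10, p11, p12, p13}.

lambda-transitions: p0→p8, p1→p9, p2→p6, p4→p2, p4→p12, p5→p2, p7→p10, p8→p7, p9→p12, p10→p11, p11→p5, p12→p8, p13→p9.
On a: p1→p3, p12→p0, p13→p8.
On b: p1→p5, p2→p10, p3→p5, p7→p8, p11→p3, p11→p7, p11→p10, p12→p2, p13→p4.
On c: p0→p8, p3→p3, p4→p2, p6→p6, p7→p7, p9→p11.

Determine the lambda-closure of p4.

{p2, p4, p5, p6, p7, p8, p10, p11, p12}

Start with {p4}.
From p4 via lambda: add p2, p12.
From p2 via lambda: add p6.
From p12 via lambda: add p8.
From p8 via lambda: add p7.
From p7 via lambda: add p10.
From p10 via lambda: add p11.
From p11 via lambda: add p5.
No new states can be added; the closed set is {p2, p4, p5, p6, p7, p8, p10, p11, p12}.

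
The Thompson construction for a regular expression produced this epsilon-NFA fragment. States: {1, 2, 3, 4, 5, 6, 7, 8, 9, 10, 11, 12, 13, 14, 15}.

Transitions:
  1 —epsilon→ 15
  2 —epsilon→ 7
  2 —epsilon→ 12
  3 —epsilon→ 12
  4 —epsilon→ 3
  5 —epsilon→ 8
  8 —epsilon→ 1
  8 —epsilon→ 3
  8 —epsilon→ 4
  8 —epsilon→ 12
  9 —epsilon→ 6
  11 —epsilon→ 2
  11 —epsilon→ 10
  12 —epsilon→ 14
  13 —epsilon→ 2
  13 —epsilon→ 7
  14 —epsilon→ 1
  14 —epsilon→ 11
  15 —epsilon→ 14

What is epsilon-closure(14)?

Start with {14}.
From 14 via epsilon: add 1, 11.
From 1 via epsilon: add 15.
From 11 via epsilon: add 2, 10.
From 2 via epsilon: add 7, 12.
No new states can be added; the closed set is {1, 2, 7, 10, 11, 12, 14, 15}.

{1, 2, 7, 10, 11, 12, 14, 15}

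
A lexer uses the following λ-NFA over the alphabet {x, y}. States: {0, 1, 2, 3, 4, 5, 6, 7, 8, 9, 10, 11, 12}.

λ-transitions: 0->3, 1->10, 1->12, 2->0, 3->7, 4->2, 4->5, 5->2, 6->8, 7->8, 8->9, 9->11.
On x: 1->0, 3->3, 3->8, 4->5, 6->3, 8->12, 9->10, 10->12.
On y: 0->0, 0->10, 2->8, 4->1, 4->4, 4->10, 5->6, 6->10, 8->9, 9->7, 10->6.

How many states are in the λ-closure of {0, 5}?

Start with {0, 5}.
From 0 via λ: add 3.
From 5 via λ: add 2.
From 3 via λ: add 7.
From 7 via λ: add 8.
From 8 via λ: add 9.
From 9 via λ: add 11.
λ-closure = {0, 2, 3, 5, 7, 8, 9, 11}, which has 8 states.

8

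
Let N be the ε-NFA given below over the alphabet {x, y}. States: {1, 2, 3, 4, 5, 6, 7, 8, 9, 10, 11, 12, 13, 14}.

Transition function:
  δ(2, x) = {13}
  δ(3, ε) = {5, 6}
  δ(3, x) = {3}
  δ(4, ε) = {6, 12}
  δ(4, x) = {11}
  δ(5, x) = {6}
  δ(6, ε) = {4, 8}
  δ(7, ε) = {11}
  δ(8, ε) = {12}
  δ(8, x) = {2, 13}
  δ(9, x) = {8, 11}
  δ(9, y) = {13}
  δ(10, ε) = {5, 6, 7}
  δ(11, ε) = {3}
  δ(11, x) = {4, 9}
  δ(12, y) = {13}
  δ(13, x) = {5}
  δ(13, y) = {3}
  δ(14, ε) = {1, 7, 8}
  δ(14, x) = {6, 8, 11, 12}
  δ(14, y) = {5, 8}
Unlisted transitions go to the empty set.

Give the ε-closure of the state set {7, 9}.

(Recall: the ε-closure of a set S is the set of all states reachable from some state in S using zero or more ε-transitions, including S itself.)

{3, 4, 5, 6, 7, 8, 9, 11, 12}

Start with {7, 9}.
From 7 via ε: add 11.
From 11 via ε: add 3.
From 3 via ε: add 5, 6.
From 6 via ε: add 4, 8.
From 4 via ε: add 12.
No new states can be added; the closed set is {3, 4, 5, 6, 7, 8, 9, 11, 12}.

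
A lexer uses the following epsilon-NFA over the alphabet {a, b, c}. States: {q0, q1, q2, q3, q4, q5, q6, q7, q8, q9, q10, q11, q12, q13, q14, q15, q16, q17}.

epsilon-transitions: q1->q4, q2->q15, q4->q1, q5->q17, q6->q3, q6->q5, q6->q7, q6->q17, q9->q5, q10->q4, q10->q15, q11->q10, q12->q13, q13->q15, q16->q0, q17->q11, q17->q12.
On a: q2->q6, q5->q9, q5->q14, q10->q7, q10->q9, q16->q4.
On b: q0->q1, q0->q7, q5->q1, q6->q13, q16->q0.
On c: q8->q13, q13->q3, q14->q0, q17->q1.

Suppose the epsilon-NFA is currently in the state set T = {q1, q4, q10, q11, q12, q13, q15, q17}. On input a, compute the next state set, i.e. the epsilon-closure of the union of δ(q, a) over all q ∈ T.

q10 on a → {q7, q9}.
No a-transition from q1, q4, q11, q12, q13, q15, q17.
Union after reading a: {q7, q9}.
Now take the epsilon-closure:
From q9 via epsilon: add q5.
From q5 via epsilon: add q17.
From q17 via epsilon: add q11, q12.
From q11 via epsilon: add q10.
From q12 via epsilon: add q13.
From q10 via epsilon: add q4, q15.
From q4 via epsilon: add q1.
No new states can be added; the closed set is {q1, q4, q5, q7, q9, q10, q11, q12, q13, q15, q17}.

{q1, q4, q5, q7, q9, q10, q11, q12, q13, q15, q17}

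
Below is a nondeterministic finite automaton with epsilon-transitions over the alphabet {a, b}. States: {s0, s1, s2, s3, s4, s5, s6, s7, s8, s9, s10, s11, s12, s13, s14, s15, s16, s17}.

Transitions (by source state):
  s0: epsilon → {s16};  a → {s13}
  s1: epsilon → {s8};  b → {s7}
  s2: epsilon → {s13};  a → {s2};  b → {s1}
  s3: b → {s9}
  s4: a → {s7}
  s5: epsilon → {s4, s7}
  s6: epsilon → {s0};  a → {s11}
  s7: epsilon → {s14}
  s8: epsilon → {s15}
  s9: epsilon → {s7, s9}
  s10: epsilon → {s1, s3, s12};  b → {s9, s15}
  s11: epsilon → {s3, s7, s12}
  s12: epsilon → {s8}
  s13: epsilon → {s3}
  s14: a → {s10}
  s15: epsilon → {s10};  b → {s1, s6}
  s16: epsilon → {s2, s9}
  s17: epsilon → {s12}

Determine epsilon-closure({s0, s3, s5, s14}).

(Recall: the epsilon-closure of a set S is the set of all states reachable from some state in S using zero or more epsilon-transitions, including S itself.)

Start with {s0, s3, s5, s14}.
From s0 via epsilon: add s16.
From s5 via epsilon: add s4, s7.
From s16 via epsilon: add s2, s9.
From s2 via epsilon: add s13.
No new states can be added; the closed set is {s0, s2, s3, s4, s5, s7, s9, s13, s14, s16}.

{s0, s2, s3, s4, s5, s7, s9, s13, s14, s16}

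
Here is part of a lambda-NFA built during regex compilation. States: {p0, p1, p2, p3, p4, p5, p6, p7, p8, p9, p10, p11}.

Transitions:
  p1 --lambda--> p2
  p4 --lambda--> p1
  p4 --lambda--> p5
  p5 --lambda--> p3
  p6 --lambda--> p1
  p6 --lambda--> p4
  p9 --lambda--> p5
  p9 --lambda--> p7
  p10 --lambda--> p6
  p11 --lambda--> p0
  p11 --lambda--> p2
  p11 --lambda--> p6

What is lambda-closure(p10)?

Start with {p10}.
From p10 via lambda: add p6.
From p6 via lambda: add p1, p4.
From p1 via lambda: add p2.
From p4 via lambda: add p5.
From p5 via lambda: add p3.
No new states can be added; the closed set is {p1, p2, p3, p4, p5, p6, p10}.

{p1, p2, p3, p4, p5, p6, p10}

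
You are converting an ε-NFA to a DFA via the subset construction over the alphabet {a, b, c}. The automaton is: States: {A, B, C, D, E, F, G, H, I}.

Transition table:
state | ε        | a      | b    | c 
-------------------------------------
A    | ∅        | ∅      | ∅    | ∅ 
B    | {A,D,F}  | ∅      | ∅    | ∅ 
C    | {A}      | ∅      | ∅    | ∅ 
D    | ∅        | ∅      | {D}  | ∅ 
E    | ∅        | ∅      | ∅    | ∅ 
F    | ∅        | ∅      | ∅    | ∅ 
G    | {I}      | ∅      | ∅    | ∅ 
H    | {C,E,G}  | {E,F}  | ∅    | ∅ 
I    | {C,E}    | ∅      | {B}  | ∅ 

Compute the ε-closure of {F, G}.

Start with {F, G}.
From G via ε: add I.
From I via ε: add C, E.
From C via ε: add A.
No new states can be added; the closed set is {A, C, E, F, G, I}.

{A, C, E, F, G, I}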